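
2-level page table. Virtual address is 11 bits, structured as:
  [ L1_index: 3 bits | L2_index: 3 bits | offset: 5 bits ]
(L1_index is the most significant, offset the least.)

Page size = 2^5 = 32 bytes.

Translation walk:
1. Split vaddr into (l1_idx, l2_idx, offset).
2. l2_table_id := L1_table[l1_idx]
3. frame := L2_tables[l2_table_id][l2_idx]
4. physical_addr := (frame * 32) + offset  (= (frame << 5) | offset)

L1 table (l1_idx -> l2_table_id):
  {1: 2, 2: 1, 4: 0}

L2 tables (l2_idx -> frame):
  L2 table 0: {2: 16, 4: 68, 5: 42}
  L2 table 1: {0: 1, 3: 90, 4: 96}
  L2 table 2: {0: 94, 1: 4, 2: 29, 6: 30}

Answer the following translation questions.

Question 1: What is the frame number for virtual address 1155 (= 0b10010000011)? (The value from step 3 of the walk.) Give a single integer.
vaddr = 1155: l1_idx=4, l2_idx=4
L1[4] = 0; L2[0][4] = 68

Answer: 68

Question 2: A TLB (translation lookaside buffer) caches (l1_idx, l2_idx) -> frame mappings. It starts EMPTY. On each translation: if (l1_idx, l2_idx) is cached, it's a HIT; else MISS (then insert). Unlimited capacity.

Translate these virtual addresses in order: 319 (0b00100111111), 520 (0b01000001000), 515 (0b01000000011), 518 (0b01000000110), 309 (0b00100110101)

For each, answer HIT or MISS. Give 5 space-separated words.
vaddr=319: (1,1) not in TLB -> MISS, insert
vaddr=520: (2,0) not in TLB -> MISS, insert
vaddr=515: (2,0) in TLB -> HIT
vaddr=518: (2,0) in TLB -> HIT
vaddr=309: (1,1) in TLB -> HIT

Answer: MISS MISS HIT HIT HIT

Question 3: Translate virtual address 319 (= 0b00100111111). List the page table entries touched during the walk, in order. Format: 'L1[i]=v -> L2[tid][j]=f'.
vaddr = 319 = 0b00100111111
Split: l1_idx=1, l2_idx=1, offset=31

Answer: L1[1]=2 -> L2[2][1]=4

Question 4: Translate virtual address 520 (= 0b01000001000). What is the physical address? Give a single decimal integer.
vaddr = 520 = 0b01000001000
Split: l1_idx=2, l2_idx=0, offset=8
L1[2] = 1
L2[1][0] = 1
paddr = 1 * 32 + 8 = 40

Answer: 40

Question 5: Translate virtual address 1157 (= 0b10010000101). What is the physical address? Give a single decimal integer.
vaddr = 1157 = 0b10010000101
Split: l1_idx=4, l2_idx=4, offset=5
L1[4] = 0
L2[0][4] = 68
paddr = 68 * 32 + 5 = 2181

Answer: 2181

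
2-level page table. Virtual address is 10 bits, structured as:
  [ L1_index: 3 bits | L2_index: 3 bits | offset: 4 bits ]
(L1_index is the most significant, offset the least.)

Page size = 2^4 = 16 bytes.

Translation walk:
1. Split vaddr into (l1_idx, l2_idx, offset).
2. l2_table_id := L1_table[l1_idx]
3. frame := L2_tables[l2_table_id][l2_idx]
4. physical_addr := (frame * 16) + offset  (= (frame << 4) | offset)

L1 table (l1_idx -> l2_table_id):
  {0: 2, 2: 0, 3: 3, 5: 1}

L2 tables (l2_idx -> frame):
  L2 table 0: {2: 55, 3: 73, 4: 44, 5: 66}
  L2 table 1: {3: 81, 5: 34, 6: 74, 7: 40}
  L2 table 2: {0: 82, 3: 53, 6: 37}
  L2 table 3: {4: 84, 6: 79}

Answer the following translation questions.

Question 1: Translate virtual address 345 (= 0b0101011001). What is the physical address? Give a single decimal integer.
vaddr = 345 = 0b0101011001
Split: l1_idx=2, l2_idx=5, offset=9
L1[2] = 0
L2[0][5] = 66
paddr = 66 * 16 + 9 = 1065

Answer: 1065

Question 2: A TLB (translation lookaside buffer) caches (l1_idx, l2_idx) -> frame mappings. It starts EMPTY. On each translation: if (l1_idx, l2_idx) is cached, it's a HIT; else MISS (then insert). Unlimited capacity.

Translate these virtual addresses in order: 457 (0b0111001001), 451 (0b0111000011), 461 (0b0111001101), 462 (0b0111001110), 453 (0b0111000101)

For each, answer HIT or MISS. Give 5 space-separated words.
Answer: MISS HIT HIT HIT HIT

Derivation:
vaddr=457: (3,4) not in TLB -> MISS, insert
vaddr=451: (3,4) in TLB -> HIT
vaddr=461: (3,4) in TLB -> HIT
vaddr=462: (3,4) in TLB -> HIT
vaddr=453: (3,4) in TLB -> HIT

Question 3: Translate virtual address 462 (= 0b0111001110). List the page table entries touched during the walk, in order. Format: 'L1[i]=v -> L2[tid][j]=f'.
Answer: L1[3]=3 -> L2[3][4]=84

Derivation:
vaddr = 462 = 0b0111001110
Split: l1_idx=3, l2_idx=4, offset=14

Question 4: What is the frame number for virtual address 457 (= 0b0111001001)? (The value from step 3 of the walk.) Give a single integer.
vaddr = 457: l1_idx=3, l2_idx=4
L1[3] = 3; L2[3][4] = 84

Answer: 84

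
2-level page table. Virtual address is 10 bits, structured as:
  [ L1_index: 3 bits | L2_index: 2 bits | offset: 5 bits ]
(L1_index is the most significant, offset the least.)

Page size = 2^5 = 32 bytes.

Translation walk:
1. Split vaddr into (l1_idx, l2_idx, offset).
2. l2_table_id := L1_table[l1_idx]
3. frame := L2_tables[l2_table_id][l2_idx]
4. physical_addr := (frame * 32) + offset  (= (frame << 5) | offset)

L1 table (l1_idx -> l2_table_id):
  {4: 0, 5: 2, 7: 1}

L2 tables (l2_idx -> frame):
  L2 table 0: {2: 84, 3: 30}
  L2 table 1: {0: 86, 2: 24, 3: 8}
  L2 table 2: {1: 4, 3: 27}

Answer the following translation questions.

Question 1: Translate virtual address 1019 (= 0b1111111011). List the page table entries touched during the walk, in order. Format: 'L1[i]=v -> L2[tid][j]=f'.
vaddr = 1019 = 0b1111111011
Split: l1_idx=7, l2_idx=3, offset=27

Answer: L1[7]=1 -> L2[1][3]=8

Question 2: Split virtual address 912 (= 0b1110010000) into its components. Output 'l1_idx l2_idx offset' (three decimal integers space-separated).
vaddr = 912 = 0b1110010000
  top 3 bits -> l1_idx = 7
  next 2 bits -> l2_idx = 0
  bottom 5 bits -> offset = 16

Answer: 7 0 16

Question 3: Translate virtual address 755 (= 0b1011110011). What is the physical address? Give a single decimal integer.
Answer: 883

Derivation:
vaddr = 755 = 0b1011110011
Split: l1_idx=5, l2_idx=3, offset=19
L1[5] = 2
L2[2][3] = 27
paddr = 27 * 32 + 19 = 883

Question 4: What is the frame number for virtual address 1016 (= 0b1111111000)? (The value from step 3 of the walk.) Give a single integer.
Answer: 8

Derivation:
vaddr = 1016: l1_idx=7, l2_idx=3
L1[7] = 1; L2[1][3] = 8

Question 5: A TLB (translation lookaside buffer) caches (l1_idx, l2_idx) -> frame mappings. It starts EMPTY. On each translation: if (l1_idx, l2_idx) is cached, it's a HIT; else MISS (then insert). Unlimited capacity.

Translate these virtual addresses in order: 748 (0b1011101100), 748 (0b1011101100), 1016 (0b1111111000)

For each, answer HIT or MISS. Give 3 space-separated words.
Answer: MISS HIT MISS

Derivation:
vaddr=748: (5,3) not in TLB -> MISS, insert
vaddr=748: (5,3) in TLB -> HIT
vaddr=1016: (7,3) not in TLB -> MISS, insert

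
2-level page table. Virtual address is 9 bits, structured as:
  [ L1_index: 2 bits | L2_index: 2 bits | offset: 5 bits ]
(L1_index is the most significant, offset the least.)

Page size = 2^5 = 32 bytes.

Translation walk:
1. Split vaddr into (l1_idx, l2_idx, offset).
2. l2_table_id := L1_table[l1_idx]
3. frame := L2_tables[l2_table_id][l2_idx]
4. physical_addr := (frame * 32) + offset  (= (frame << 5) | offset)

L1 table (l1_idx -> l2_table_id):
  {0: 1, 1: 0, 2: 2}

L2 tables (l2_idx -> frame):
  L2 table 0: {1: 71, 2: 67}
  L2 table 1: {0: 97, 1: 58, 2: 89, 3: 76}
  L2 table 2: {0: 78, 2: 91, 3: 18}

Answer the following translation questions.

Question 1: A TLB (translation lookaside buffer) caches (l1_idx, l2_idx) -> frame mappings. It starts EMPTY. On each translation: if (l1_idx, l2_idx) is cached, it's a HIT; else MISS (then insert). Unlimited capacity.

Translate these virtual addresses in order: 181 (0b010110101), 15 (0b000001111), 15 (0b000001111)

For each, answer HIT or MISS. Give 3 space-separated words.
vaddr=181: (1,1) not in TLB -> MISS, insert
vaddr=15: (0,0) not in TLB -> MISS, insert
vaddr=15: (0,0) in TLB -> HIT

Answer: MISS MISS HIT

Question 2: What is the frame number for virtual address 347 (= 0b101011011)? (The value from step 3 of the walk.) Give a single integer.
Answer: 91

Derivation:
vaddr = 347: l1_idx=2, l2_idx=2
L1[2] = 2; L2[2][2] = 91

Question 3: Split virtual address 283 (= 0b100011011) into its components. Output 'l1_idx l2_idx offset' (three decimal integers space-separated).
Answer: 2 0 27

Derivation:
vaddr = 283 = 0b100011011
  top 2 bits -> l1_idx = 2
  next 2 bits -> l2_idx = 0
  bottom 5 bits -> offset = 27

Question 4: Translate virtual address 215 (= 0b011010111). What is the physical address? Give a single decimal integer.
vaddr = 215 = 0b011010111
Split: l1_idx=1, l2_idx=2, offset=23
L1[1] = 0
L2[0][2] = 67
paddr = 67 * 32 + 23 = 2167

Answer: 2167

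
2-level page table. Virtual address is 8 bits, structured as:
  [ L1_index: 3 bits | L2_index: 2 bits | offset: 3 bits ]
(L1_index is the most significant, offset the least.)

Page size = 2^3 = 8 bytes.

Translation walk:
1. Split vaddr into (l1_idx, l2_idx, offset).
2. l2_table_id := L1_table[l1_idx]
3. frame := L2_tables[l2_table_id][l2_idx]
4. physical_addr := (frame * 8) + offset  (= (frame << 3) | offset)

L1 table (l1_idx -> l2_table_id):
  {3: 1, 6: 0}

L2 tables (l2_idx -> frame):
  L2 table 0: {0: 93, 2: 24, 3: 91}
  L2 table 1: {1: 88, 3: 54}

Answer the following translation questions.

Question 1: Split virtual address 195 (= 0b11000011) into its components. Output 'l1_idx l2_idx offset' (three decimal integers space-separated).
Answer: 6 0 3

Derivation:
vaddr = 195 = 0b11000011
  top 3 bits -> l1_idx = 6
  next 2 bits -> l2_idx = 0
  bottom 3 bits -> offset = 3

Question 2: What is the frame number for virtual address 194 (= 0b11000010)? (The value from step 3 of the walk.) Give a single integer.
vaddr = 194: l1_idx=6, l2_idx=0
L1[6] = 0; L2[0][0] = 93

Answer: 93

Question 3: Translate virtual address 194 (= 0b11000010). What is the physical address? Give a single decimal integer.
vaddr = 194 = 0b11000010
Split: l1_idx=6, l2_idx=0, offset=2
L1[6] = 0
L2[0][0] = 93
paddr = 93 * 8 + 2 = 746

Answer: 746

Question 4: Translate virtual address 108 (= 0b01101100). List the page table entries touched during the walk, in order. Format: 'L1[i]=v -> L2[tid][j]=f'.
vaddr = 108 = 0b01101100
Split: l1_idx=3, l2_idx=1, offset=4

Answer: L1[3]=1 -> L2[1][1]=88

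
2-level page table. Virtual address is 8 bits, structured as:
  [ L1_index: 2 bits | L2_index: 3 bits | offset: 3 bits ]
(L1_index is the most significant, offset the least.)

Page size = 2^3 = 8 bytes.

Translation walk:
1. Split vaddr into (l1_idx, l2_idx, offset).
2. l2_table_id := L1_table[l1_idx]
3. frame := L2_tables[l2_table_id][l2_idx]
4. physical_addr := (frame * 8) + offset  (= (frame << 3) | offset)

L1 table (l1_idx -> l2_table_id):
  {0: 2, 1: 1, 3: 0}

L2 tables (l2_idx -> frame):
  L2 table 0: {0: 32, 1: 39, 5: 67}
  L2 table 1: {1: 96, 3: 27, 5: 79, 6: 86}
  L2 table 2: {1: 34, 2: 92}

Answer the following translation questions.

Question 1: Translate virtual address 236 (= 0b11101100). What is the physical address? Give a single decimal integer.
Answer: 540

Derivation:
vaddr = 236 = 0b11101100
Split: l1_idx=3, l2_idx=5, offset=4
L1[3] = 0
L2[0][5] = 67
paddr = 67 * 8 + 4 = 540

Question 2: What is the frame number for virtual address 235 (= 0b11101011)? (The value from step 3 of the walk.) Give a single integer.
Answer: 67

Derivation:
vaddr = 235: l1_idx=3, l2_idx=5
L1[3] = 0; L2[0][5] = 67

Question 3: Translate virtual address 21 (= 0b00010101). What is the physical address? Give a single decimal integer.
vaddr = 21 = 0b00010101
Split: l1_idx=0, l2_idx=2, offset=5
L1[0] = 2
L2[2][2] = 92
paddr = 92 * 8 + 5 = 741

Answer: 741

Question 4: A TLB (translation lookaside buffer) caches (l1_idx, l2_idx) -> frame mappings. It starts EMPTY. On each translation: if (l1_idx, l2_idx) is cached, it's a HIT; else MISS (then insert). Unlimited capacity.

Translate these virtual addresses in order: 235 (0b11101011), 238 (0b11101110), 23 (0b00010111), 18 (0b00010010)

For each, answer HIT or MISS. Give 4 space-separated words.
vaddr=235: (3,5) not in TLB -> MISS, insert
vaddr=238: (3,5) in TLB -> HIT
vaddr=23: (0,2) not in TLB -> MISS, insert
vaddr=18: (0,2) in TLB -> HIT

Answer: MISS HIT MISS HIT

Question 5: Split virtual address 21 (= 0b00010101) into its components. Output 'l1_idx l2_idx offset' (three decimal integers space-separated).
Answer: 0 2 5

Derivation:
vaddr = 21 = 0b00010101
  top 2 bits -> l1_idx = 0
  next 3 bits -> l2_idx = 2
  bottom 3 bits -> offset = 5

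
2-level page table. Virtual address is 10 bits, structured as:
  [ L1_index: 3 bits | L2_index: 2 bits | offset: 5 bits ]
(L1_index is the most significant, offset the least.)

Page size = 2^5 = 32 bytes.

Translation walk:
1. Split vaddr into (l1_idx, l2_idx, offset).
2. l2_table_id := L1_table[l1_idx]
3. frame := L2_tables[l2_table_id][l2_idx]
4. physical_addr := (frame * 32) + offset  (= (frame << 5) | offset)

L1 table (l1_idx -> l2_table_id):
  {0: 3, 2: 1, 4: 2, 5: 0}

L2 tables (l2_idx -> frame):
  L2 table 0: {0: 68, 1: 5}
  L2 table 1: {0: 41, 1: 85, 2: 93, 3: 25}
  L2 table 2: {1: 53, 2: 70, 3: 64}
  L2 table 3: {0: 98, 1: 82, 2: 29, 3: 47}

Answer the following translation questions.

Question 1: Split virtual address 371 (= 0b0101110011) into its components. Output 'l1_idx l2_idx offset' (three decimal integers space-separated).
vaddr = 371 = 0b0101110011
  top 3 bits -> l1_idx = 2
  next 2 bits -> l2_idx = 3
  bottom 5 bits -> offset = 19

Answer: 2 3 19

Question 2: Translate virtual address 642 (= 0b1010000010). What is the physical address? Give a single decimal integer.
Answer: 2178

Derivation:
vaddr = 642 = 0b1010000010
Split: l1_idx=5, l2_idx=0, offset=2
L1[5] = 0
L2[0][0] = 68
paddr = 68 * 32 + 2 = 2178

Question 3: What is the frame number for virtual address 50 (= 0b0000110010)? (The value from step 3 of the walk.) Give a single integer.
vaddr = 50: l1_idx=0, l2_idx=1
L1[0] = 3; L2[3][1] = 82

Answer: 82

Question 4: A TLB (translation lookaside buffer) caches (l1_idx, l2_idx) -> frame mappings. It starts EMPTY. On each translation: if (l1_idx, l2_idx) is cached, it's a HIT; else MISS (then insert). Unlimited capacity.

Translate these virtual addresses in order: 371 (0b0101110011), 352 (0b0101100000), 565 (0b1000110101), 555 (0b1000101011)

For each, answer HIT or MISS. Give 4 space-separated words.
Answer: MISS HIT MISS HIT

Derivation:
vaddr=371: (2,3) not in TLB -> MISS, insert
vaddr=352: (2,3) in TLB -> HIT
vaddr=565: (4,1) not in TLB -> MISS, insert
vaddr=555: (4,1) in TLB -> HIT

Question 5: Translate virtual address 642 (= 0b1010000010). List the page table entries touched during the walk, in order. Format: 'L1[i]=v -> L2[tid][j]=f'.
Answer: L1[5]=0 -> L2[0][0]=68

Derivation:
vaddr = 642 = 0b1010000010
Split: l1_idx=5, l2_idx=0, offset=2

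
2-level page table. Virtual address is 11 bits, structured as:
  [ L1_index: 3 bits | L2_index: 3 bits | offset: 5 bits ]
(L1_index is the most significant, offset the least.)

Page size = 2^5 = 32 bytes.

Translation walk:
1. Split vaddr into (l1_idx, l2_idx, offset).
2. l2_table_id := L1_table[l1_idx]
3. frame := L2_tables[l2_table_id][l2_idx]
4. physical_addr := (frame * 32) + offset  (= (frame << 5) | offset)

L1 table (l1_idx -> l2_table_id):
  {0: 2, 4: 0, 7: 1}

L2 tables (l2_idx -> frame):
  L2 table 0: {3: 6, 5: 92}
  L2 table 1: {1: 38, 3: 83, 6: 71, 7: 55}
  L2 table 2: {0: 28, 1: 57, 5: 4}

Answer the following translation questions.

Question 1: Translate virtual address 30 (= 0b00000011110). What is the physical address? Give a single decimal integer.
vaddr = 30 = 0b00000011110
Split: l1_idx=0, l2_idx=0, offset=30
L1[0] = 2
L2[2][0] = 28
paddr = 28 * 32 + 30 = 926

Answer: 926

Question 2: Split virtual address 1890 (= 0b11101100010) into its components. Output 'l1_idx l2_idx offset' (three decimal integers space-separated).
Answer: 7 3 2

Derivation:
vaddr = 1890 = 0b11101100010
  top 3 bits -> l1_idx = 7
  next 3 bits -> l2_idx = 3
  bottom 5 bits -> offset = 2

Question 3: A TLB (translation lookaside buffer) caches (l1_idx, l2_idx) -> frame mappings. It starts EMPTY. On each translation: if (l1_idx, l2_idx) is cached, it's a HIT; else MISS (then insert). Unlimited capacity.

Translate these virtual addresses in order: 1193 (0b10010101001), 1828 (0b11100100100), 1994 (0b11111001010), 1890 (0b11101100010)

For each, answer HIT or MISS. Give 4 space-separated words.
Answer: MISS MISS MISS MISS

Derivation:
vaddr=1193: (4,5) not in TLB -> MISS, insert
vaddr=1828: (7,1) not in TLB -> MISS, insert
vaddr=1994: (7,6) not in TLB -> MISS, insert
vaddr=1890: (7,3) not in TLB -> MISS, insert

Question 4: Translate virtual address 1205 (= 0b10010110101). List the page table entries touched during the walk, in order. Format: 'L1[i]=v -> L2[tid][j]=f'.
Answer: L1[4]=0 -> L2[0][5]=92

Derivation:
vaddr = 1205 = 0b10010110101
Split: l1_idx=4, l2_idx=5, offset=21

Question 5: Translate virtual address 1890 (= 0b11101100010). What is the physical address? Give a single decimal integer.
vaddr = 1890 = 0b11101100010
Split: l1_idx=7, l2_idx=3, offset=2
L1[7] = 1
L2[1][3] = 83
paddr = 83 * 32 + 2 = 2658

Answer: 2658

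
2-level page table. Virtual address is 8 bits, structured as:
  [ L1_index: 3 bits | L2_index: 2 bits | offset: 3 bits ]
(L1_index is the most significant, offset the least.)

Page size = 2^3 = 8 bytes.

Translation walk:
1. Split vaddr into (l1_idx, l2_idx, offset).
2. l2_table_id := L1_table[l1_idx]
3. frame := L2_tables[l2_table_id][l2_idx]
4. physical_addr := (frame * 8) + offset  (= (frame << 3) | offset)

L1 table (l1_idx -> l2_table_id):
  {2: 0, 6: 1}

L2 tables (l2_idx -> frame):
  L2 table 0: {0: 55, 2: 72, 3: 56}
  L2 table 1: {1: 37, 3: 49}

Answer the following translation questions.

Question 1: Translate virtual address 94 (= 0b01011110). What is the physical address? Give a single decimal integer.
Answer: 454

Derivation:
vaddr = 94 = 0b01011110
Split: l1_idx=2, l2_idx=3, offset=6
L1[2] = 0
L2[0][3] = 56
paddr = 56 * 8 + 6 = 454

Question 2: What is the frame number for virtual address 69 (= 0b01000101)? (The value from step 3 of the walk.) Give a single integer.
Answer: 55

Derivation:
vaddr = 69: l1_idx=2, l2_idx=0
L1[2] = 0; L2[0][0] = 55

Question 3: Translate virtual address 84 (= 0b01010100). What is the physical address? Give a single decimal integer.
vaddr = 84 = 0b01010100
Split: l1_idx=2, l2_idx=2, offset=4
L1[2] = 0
L2[0][2] = 72
paddr = 72 * 8 + 4 = 580

Answer: 580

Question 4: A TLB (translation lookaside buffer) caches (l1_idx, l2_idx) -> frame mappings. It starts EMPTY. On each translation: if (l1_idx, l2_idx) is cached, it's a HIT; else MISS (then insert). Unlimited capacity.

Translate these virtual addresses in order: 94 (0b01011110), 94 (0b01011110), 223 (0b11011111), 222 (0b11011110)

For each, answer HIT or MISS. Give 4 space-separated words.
vaddr=94: (2,3) not in TLB -> MISS, insert
vaddr=94: (2,3) in TLB -> HIT
vaddr=223: (6,3) not in TLB -> MISS, insert
vaddr=222: (6,3) in TLB -> HIT

Answer: MISS HIT MISS HIT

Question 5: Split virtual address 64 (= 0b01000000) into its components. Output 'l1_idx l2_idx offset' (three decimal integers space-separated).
vaddr = 64 = 0b01000000
  top 3 bits -> l1_idx = 2
  next 2 bits -> l2_idx = 0
  bottom 3 bits -> offset = 0

Answer: 2 0 0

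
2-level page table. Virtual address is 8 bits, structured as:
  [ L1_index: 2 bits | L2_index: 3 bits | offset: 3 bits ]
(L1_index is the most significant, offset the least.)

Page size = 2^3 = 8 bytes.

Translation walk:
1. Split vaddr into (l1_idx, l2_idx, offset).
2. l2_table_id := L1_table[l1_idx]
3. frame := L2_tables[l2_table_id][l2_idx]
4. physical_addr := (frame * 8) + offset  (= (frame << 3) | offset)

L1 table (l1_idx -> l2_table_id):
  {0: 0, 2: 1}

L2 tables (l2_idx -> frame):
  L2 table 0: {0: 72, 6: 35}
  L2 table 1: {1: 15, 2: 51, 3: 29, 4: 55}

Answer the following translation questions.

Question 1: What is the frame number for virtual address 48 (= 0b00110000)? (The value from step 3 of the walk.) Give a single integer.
vaddr = 48: l1_idx=0, l2_idx=6
L1[0] = 0; L2[0][6] = 35

Answer: 35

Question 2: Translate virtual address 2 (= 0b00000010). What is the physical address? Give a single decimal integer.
vaddr = 2 = 0b00000010
Split: l1_idx=0, l2_idx=0, offset=2
L1[0] = 0
L2[0][0] = 72
paddr = 72 * 8 + 2 = 578

Answer: 578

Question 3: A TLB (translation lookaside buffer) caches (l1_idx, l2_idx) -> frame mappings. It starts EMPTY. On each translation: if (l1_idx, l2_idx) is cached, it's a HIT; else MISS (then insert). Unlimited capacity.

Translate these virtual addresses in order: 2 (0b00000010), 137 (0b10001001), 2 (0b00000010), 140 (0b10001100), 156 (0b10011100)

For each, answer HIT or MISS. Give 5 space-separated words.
Answer: MISS MISS HIT HIT MISS

Derivation:
vaddr=2: (0,0) not in TLB -> MISS, insert
vaddr=137: (2,1) not in TLB -> MISS, insert
vaddr=2: (0,0) in TLB -> HIT
vaddr=140: (2,1) in TLB -> HIT
vaddr=156: (2,3) not in TLB -> MISS, insert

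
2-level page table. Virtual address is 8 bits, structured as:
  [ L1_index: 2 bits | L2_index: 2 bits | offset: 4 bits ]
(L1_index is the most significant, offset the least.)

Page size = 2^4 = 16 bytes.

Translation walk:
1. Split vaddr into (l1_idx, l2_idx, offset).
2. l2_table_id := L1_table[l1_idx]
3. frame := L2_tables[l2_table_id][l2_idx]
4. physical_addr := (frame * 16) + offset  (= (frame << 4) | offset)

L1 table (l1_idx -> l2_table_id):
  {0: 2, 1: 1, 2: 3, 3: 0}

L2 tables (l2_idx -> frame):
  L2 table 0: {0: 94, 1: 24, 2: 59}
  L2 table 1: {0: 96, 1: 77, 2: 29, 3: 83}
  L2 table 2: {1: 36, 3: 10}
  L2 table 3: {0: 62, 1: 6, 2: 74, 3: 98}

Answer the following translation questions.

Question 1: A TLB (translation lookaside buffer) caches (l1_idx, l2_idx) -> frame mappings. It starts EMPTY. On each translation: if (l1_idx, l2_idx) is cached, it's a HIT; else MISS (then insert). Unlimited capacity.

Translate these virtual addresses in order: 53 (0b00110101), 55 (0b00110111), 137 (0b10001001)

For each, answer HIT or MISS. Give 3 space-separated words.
vaddr=53: (0,3) not in TLB -> MISS, insert
vaddr=55: (0,3) in TLB -> HIT
vaddr=137: (2,0) not in TLB -> MISS, insert

Answer: MISS HIT MISS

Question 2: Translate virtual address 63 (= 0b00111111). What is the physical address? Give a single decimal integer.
Answer: 175

Derivation:
vaddr = 63 = 0b00111111
Split: l1_idx=0, l2_idx=3, offset=15
L1[0] = 2
L2[2][3] = 10
paddr = 10 * 16 + 15 = 175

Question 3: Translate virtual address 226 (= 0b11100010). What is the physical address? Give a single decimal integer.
Answer: 946

Derivation:
vaddr = 226 = 0b11100010
Split: l1_idx=3, l2_idx=2, offset=2
L1[3] = 0
L2[0][2] = 59
paddr = 59 * 16 + 2 = 946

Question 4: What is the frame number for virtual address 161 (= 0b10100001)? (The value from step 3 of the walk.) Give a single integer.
vaddr = 161: l1_idx=2, l2_idx=2
L1[2] = 3; L2[3][2] = 74

Answer: 74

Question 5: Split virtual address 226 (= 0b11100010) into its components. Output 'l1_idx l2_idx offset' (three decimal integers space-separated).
vaddr = 226 = 0b11100010
  top 2 bits -> l1_idx = 3
  next 2 bits -> l2_idx = 2
  bottom 4 bits -> offset = 2

Answer: 3 2 2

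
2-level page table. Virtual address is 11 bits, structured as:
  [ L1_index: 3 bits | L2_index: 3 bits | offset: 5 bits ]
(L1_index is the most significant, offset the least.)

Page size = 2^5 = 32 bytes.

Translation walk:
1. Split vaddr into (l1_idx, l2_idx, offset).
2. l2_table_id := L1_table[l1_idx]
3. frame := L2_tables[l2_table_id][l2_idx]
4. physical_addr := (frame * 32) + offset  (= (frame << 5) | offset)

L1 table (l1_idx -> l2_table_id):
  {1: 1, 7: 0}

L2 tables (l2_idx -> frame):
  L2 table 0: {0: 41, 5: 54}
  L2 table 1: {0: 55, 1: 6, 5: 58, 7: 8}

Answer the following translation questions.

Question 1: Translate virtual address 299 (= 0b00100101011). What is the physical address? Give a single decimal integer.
Answer: 203

Derivation:
vaddr = 299 = 0b00100101011
Split: l1_idx=1, l2_idx=1, offset=11
L1[1] = 1
L2[1][1] = 6
paddr = 6 * 32 + 11 = 203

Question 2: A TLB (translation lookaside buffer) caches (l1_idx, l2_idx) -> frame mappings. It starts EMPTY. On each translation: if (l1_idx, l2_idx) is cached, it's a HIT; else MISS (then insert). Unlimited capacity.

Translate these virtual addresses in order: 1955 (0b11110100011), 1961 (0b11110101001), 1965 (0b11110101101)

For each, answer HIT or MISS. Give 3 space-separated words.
Answer: MISS HIT HIT

Derivation:
vaddr=1955: (7,5) not in TLB -> MISS, insert
vaddr=1961: (7,5) in TLB -> HIT
vaddr=1965: (7,5) in TLB -> HIT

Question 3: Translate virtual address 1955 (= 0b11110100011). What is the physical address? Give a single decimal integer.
Answer: 1731

Derivation:
vaddr = 1955 = 0b11110100011
Split: l1_idx=7, l2_idx=5, offset=3
L1[7] = 0
L2[0][5] = 54
paddr = 54 * 32 + 3 = 1731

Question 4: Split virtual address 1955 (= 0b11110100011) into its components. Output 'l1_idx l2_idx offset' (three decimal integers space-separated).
Answer: 7 5 3

Derivation:
vaddr = 1955 = 0b11110100011
  top 3 bits -> l1_idx = 7
  next 3 bits -> l2_idx = 5
  bottom 5 bits -> offset = 3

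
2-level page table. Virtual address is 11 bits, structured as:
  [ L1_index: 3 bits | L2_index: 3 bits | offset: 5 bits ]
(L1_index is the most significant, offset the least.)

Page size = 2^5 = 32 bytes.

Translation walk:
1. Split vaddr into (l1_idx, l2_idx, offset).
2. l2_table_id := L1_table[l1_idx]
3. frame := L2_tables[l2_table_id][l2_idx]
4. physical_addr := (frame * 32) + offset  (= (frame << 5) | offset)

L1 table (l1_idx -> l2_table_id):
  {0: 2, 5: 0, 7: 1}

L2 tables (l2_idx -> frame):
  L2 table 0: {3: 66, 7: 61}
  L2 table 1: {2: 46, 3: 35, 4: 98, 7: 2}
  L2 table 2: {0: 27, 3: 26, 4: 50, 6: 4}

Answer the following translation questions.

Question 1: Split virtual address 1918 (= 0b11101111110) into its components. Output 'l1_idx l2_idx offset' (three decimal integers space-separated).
vaddr = 1918 = 0b11101111110
  top 3 bits -> l1_idx = 7
  next 3 bits -> l2_idx = 3
  bottom 5 bits -> offset = 30

Answer: 7 3 30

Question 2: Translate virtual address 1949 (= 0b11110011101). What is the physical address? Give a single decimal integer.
Answer: 3165

Derivation:
vaddr = 1949 = 0b11110011101
Split: l1_idx=7, l2_idx=4, offset=29
L1[7] = 1
L2[1][4] = 98
paddr = 98 * 32 + 29 = 3165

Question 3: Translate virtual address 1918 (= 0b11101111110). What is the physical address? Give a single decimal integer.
Answer: 1150

Derivation:
vaddr = 1918 = 0b11101111110
Split: l1_idx=7, l2_idx=3, offset=30
L1[7] = 1
L2[1][3] = 35
paddr = 35 * 32 + 30 = 1150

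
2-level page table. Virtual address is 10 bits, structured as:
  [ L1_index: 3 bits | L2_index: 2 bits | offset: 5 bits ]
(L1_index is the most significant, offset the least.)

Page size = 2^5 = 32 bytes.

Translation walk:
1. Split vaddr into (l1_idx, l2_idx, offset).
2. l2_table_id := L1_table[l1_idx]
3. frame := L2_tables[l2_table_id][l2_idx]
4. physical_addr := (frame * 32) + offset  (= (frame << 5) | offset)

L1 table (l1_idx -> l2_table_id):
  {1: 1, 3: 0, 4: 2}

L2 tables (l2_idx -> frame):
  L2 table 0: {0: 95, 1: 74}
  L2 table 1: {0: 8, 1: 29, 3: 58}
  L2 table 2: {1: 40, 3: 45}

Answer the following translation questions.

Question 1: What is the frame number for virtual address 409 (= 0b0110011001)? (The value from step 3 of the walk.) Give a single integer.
vaddr = 409: l1_idx=3, l2_idx=0
L1[3] = 0; L2[0][0] = 95

Answer: 95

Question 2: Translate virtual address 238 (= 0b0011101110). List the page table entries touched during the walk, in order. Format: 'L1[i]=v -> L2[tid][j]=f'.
Answer: L1[1]=1 -> L2[1][3]=58

Derivation:
vaddr = 238 = 0b0011101110
Split: l1_idx=1, l2_idx=3, offset=14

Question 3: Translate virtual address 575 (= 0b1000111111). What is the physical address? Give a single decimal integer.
vaddr = 575 = 0b1000111111
Split: l1_idx=4, l2_idx=1, offset=31
L1[4] = 2
L2[2][1] = 40
paddr = 40 * 32 + 31 = 1311

Answer: 1311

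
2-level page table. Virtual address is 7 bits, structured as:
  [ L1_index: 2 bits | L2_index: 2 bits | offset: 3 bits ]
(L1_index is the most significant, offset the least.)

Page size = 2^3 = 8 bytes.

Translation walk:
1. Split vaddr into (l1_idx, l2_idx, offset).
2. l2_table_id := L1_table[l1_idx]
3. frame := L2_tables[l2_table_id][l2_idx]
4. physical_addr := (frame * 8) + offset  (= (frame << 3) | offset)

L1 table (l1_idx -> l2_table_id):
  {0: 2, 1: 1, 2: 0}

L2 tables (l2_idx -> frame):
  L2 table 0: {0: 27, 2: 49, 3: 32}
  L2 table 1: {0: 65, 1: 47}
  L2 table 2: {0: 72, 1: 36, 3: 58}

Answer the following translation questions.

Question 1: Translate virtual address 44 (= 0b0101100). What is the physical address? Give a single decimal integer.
vaddr = 44 = 0b0101100
Split: l1_idx=1, l2_idx=1, offset=4
L1[1] = 1
L2[1][1] = 47
paddr = 47 * 8 + 4 = 380

Answer: 380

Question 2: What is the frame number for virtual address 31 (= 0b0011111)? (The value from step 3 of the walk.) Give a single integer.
Answer: 58

Derivation:
vaddr = 31: l1_idx=0, l2_idx=3
L1[0] = 2; L2[2][3] = 58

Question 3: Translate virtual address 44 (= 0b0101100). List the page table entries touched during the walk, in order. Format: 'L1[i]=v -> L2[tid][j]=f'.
Answer: L1[1]=1 -> L2[1][1]=47

Derivation:
vaddr = 44 = 0b0101100
Split: l1_idx=1, l2_idx=1, offset=4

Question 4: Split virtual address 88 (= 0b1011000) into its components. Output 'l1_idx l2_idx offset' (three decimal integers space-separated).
Answer: 2 3 0

Derivation:
vaddr = 88 = 0b1011000
  top 2 bits -> l1_idx = 2
  next 2 bits -> l2_idx = 3
  bottom 3 bits -> offset = 0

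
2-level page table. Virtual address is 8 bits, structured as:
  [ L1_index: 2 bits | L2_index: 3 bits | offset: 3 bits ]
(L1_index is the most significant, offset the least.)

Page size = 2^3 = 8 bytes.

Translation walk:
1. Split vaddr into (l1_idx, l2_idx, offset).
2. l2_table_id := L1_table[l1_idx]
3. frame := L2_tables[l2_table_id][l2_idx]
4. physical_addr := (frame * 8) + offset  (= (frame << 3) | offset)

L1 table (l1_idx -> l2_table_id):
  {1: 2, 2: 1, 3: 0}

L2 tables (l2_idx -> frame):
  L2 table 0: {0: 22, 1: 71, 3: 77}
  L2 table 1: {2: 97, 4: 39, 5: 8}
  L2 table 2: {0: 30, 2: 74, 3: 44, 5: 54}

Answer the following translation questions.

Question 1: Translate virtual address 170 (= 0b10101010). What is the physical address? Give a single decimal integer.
vaddr = 170 = 0b10101010
Split: l1_idx=2, l2_idx=5, offset=2
L1[2] = 1
L2[1][5] = 8
paddr = 8 * 8 + 2 = 66

Answer: 66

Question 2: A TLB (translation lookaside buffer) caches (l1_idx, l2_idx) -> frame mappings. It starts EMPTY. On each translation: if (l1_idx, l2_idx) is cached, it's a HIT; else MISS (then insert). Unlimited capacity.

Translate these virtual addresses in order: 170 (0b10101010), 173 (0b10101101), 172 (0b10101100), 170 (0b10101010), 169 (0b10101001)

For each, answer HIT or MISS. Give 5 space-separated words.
Answer: MISS HIT HIT HIT HIT

Derivation:
vaddr=170: (2,5) not in TLB -> MISS, insert
vaddr=173: (2,5) in TLB -> HIT
vaddr=172: (2,5) in TLB -> HIT
vaddr=170: (2,5) in TLB -> HIT
vaddr=169: (2,5) in TLB -> HIT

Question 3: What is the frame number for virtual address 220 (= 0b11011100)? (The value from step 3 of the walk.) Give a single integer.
vaddr = 220: l1_idx=3, l2_idx=3
L1[3] = 0; L2[0][3] = 77

Answer: 77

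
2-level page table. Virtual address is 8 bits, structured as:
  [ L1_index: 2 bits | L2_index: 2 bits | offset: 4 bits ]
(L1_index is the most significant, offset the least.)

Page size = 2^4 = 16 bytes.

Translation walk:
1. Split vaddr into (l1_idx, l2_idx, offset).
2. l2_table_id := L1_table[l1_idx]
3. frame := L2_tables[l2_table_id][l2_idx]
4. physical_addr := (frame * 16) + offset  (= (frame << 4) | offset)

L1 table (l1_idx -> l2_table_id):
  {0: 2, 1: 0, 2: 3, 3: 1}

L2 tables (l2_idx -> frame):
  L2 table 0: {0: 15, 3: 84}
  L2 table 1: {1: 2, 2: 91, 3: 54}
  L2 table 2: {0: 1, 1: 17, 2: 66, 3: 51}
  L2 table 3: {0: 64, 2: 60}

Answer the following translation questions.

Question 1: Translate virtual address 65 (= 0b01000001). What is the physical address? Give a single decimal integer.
vaddr = 65 = 0b01000001
Split: l1_idx=1, l2_idx=0, offset=1
L1[1] = 0
L2[0][0] = 15
paddr = 15 * 16 + 1 = 241

Answer: 241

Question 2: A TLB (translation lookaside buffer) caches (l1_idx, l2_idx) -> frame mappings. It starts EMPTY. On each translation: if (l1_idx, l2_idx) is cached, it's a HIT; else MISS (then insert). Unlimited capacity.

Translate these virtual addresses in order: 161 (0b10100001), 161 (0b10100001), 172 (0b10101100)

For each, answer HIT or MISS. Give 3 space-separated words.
vaddr=161: (2,2) not in TLB -> MISS, insert
vaddr=161: (2,2) in TLB -> HIT
vaddr=172: (2,2) in TLB -> HIT

Answer: MISS HIT HIT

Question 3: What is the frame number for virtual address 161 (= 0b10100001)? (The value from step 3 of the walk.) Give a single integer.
vaddr = 161: l1_idx=2, l2_idx=2
L1[2] = 3; L2[3][2] = 60

Answer: 60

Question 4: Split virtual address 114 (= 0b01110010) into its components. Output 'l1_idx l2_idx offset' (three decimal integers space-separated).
Answer: 1 3 2

Derivation:
vaddr = 114 = 0b01110010
  top 2 bits -> l1_idx = 1
  next 2 bits -> l2_idx = 3
  bottom 4 bits -> offset = 2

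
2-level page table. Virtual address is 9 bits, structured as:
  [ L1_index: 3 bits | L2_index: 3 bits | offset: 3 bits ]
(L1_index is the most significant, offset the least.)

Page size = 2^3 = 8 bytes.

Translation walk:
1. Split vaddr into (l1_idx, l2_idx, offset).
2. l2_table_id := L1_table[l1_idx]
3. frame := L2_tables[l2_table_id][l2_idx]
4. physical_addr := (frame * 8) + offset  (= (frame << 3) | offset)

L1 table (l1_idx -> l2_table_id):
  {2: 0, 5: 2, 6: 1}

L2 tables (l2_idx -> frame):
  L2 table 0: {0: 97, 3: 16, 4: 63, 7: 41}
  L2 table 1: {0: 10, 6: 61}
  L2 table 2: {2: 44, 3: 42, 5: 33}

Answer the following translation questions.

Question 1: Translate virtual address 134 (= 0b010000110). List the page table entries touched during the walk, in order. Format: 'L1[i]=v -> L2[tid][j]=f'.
vaddr = 134 = 0b010000110
Split: l1_idx=2, l2_idx=0, offset=6

Answer: L1[2]=0 -> L2[0][0]=97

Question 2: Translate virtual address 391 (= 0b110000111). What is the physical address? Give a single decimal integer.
vaddr = 391 = 0b110000111
Split: l1_idx=6, l2_idx=0, offset=7
L1[6] = 1
L2[1][0] = 10
paddr = 10 * 8 + 7 = 87

Answer: 87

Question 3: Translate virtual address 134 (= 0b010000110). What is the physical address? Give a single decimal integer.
vaddr = 134 = 0b010000110
Split: l1_idx=2, l2_idx=0, offset=6
L1[2] = 0
L2[0][0] = 97
paddr = 97 * 8 + 6 = 782

Answer: 782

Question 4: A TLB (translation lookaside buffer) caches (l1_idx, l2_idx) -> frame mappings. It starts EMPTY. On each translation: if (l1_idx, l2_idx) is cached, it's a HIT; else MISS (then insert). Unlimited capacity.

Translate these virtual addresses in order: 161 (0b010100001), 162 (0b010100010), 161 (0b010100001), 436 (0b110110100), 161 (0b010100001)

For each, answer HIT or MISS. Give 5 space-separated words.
vaddr=161: (2,4) not in TLB -> MISS, insert
vaddr=162: (2,4) in TLB -> HIT
vaddr=161: (2,4) in TLB -> HIT
vaddr=436: (6,6) not in TLB -> MISS, insert
vaddr=161: (2,4) in TLB -> HIT

Answer: MISS HIT HIT MISS HIT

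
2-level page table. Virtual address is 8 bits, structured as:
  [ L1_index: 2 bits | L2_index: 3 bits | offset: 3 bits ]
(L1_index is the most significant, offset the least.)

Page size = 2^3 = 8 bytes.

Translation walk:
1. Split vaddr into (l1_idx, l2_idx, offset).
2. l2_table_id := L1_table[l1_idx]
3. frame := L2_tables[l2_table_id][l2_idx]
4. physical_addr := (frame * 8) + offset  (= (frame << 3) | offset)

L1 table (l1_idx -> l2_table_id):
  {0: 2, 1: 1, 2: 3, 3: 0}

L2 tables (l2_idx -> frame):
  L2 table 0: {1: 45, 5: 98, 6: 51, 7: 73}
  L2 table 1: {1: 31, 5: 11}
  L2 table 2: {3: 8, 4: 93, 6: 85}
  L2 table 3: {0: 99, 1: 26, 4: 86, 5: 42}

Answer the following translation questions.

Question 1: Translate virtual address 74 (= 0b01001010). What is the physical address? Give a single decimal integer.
vaddr = 74 = 0b01001010
Split: l1_idx=1, l2_idx=1, offset=2
L1[1] = 1
L2[1][1] = 31
paddr = 31 * 8 + 2 = 250

Answer: 250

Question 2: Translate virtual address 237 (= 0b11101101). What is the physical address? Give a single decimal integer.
Answer: 789

Derivation:
vaddr = 237 = 0b11101101
Split: l1_idx=3, l2_idx=5, offset=5
L1[3] = 0
L2[0][5] = 98
paddr = 98 * 8 + 5 = 789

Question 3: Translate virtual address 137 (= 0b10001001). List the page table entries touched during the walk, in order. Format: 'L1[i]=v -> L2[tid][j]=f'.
Answer: L1[2]=3 -> L2[3][1]=26

Derivation:
vaddr = 137 = 0b10001001
Split: l1_idx=2, l2_idx=1, offset=1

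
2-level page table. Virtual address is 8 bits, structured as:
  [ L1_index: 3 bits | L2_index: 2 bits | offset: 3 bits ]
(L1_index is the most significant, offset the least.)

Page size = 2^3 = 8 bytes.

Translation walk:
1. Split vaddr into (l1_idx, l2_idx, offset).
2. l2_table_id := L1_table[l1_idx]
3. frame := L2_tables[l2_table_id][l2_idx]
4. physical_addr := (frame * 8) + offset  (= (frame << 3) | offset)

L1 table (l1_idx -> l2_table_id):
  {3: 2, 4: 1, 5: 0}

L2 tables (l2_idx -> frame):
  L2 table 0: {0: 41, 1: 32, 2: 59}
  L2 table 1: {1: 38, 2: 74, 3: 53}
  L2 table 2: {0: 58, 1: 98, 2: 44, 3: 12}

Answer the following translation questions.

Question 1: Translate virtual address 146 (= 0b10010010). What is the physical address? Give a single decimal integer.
vaddr = 146 = 0b10010010
Split: l1_idx=4, l2_idx=2, offset=2
L1[4] = 1
L2[1][2] = 74
paddr = 74 * 8 + 2 = 594

Answer: 594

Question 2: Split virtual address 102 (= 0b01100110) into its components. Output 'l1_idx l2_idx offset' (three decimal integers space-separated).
Answer: 3 0 6

Derivation:
vaddr = 102 = 0b01100110
  top 3 bits -> l1_idx = 3
  next 2 bits -> l2_idx = 0
  bottom 3 bits -> offset = 6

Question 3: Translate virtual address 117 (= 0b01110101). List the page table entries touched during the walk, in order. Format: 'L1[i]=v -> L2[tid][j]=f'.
vaddr = 117 = 0b01110101
Split: l1_idx=3, l2_idx=2, offset=5

Answer: L1[3]=2 -> L2[2][2]=44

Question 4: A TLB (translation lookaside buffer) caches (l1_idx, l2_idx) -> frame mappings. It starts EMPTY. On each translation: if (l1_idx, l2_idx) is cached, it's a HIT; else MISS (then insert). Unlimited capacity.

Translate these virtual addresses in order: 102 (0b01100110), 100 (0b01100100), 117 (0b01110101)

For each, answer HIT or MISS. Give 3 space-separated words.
Answer: MISS HIT MISS

Derivation:
vaddr=102: (3,0) not in TLB -> MISS, insert
vaddr=100: (3,0) in TLB -> HIT
vaddr=117: (3,2) not in TLB -> MISS, insert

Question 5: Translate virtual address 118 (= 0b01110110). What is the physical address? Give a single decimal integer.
vaddr = 118 = 0b01110110
Split: l1_idx=3, l2_idx=2, offset=6
L1[3] = 2
L2[2][2] = 44
paddr = 44 * 8 + 6 = 358

Answer: 358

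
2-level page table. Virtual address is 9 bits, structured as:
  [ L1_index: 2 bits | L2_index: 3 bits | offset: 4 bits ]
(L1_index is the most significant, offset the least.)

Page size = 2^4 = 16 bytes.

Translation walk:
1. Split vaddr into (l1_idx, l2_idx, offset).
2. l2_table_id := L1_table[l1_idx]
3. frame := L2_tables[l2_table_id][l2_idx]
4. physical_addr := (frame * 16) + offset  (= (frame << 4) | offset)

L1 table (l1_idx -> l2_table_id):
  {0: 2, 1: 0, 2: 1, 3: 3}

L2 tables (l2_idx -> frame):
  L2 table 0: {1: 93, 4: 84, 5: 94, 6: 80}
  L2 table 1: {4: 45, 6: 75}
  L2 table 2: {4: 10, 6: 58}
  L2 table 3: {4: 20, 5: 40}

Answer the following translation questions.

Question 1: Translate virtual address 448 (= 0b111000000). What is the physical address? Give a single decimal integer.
Answer: 320

Derivation:
vaddr = 448 = 0b111000000
Split: l1_idx=3, l2_idx=4, offset=0
L1[3] = 3
L2[3][4] = 20
paddr = 20 * 16 + 0 = 320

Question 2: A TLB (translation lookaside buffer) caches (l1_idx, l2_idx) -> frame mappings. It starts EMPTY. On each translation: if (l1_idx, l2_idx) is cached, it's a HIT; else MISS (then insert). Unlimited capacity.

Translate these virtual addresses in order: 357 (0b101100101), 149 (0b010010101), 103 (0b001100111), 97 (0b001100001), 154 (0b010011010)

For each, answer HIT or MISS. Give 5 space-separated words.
Answer: MISS MISS MISS HIT HIT

Derivation:
vaddr=357: (2,6) not in TLB -> MISS, insert
vaddr=149: (1,1) not in TLB -> MISS, insert
vaddr=103: (0,6) not in TLB -> MISS, insert
vaddr=97: (0,6) in TLB -> HIT
vaddr=154: (1,1) in TLB -> HIT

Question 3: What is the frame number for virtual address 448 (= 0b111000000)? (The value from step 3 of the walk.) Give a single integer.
vaddr = 448: l1_idx=3, l2_idx=4
L1[3] = 3; L2[3][4] = 20

Answer: 20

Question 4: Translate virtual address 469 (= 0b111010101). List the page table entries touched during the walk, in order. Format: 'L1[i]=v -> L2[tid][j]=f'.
Answer: L1[3]=3 -> L2[3][5]=40

Derivation:
vaddr = 469 = 0b111010101
Split: l1_idx=3, l2_idx=5, offset=5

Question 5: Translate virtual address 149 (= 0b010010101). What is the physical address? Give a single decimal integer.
Answer: 1493

Derivation:
vaddr = 149 = 0b010010101
Split: l1_idx=1, l2_idx=1, offset=5
L1[1] = 0
L2[0][1] = 93
paddr = 93 * 16 + 5 = 1493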